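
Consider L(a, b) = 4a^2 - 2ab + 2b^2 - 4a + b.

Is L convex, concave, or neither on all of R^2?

convex

L is quadratic, so its Hessian is the constant matrix H = [[8, -2], [-2, 4]].
det(H) = 28, tr(H) = 12.
det(H) > 0 and tr(H) > 0, so H is positive definite everywhere: convex.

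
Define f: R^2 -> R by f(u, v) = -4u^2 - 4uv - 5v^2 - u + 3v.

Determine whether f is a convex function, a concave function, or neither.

concave

f is quadratic, so its Hessian is the constant matrix H = [[-8, -4], [-4, -10]].
det(H) = 64, tr(H) = -18.
det(H) > 0 and tr(H) < 0, so H is negative definite everywhere: concave.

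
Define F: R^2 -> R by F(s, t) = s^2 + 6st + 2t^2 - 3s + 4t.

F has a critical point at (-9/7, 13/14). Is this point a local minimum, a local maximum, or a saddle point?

The Hessian of F is constant: H = [[2, 6], [6, 4]].
det(H) = 2·4 − 6² = -28.
Since det(H) < 0, H is indefinite and the critical point is a saddle point.

saddle point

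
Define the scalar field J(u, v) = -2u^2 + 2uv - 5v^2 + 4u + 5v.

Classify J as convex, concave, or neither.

concave

J is quadratic, so its Hessian is the constant matrix H = [[-4, 2], [2, -10]].
det(H) = 36, tr(H) = -14.
det(H) > 0 and tr(H) < 0, so H is negative definite everywhere: concave.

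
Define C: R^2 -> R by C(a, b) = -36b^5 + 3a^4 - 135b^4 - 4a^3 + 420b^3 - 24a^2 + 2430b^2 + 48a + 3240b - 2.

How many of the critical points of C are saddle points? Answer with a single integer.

6

C separates as a function of a plus a function of b, so ∇C=0 decouples.
∂C/∂a = 12(a - 2)(a - 1)(a + 2) = 0 at a ∈ {-2, 1, 2}; ∂C/∂b = -180(b - 3)(b + 1)(b + 2)(b + 3) = 0 at b ∈ {-3, -2, -1, 3}.
The Hessian is diagonal: diag(C_aa, C_bb). Second derivatives: C_aa(-2)=144, C_aa(1)=-36, C_aa(2)=48; C_bb(-3)=2160, C_bb(-2)=-900, C_bb(-1)=1440, C_bb(3)=-21600.
Saddle points occur where the two diagonal entries have opposite signs: (-2, -2), (-2, 3), (1, -3), (1, -1), (2, -2), (2, 3). Count: 6.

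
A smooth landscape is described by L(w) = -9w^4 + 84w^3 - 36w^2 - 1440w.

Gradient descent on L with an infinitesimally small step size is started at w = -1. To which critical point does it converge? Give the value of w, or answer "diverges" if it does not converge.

4

L'(w) = -36(w - 5)(w - 4)(w + 2), so L'(-1) = -1080.
Gradient descent moves in the -L' direction, i.e. w is increasing.
The nearest critical point in that direction is w = 4, where L'' = 216 > 0 (a local minimum). The iterate converges there.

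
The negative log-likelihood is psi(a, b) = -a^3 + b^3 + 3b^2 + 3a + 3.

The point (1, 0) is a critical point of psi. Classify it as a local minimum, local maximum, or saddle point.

saddle point

The mixed partial ∂²psi/∂a∂b is 0, so the Hessian at any point is diag(psi_aa, psi_bb) = diag(-6a, 6(b + 1)).
At (1, 0): H = diag(-6, 6).
The eigenvalues have opposite signs, so H is indefinite: a saddle point.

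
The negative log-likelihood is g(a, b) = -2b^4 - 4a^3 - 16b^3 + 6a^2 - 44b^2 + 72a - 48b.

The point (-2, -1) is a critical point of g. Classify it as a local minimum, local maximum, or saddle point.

saddle point

The mixed partial ∂²g/∂a∂b is 0, so the Hessian at any point is diag(g_aa, g_bb) = diag(12(-2a + 1), -8(3b^2 + 12b + 11)).
At (-2, -1): H = diag(60, -16).
The eigenvalues have opposite signs, so H is indefinite: a saddle point.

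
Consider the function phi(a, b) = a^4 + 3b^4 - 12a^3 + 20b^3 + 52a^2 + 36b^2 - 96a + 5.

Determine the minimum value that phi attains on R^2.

phi(a,b) separates as P(a) + Q(b) + 5, so its minimum is min P + min Q + 5.
P'(a) = 4(a - 4)(a - 3)(a - 2) vanishes at a ∈ {2, 3, 4}; Q'(b) = 12b(b + 2)(b + 3) vanishes at b ∈ {-3, -2, 0}.
Local minima of P (where P''>0): P(2)=-64, P(4)=-64. Local minima of Q: Q(-3)=27, Q(0)=0.
So the global minimum of phi is P(2) + Q(0) + 5 = -64 + 0 + 5 = -59, attained at (2, 0).

-59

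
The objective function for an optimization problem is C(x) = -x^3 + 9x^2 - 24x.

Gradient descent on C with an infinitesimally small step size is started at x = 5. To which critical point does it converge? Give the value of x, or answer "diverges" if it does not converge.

diverges

C'(x) = -3(x - 4)(x - 2), so C'(5) = -9.
Gradient descent moves in the -C' direction, i.e. x is increasing.
There is no critical point above x=5, and C' keeps the same sign, so the iterate runs off to +∞.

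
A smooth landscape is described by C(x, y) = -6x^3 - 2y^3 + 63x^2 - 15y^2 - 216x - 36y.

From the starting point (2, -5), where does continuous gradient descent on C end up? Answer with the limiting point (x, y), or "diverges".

C is separable, so gradient descent decouples: x follows -∂C/∂x, y follows -∂C/∂y.
∂C/∂x = -18(x - 4)(x - 3); at x=2 this is -36, so x increases.
∂C/∂y = -6(y + 2)(y + 3); at y=-5 this is -36, so y increases.
x converges to its nearest critical value 3 (a local min of the x-part); y converges to -3. The iterate converges to (3, -3).

(3, -3)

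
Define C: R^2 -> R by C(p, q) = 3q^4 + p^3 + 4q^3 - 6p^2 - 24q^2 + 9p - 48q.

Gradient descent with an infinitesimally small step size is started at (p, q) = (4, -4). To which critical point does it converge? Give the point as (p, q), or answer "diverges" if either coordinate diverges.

(3, -2)

C is separable, so gradient descent decouples: p follows -∂C/∂p, q follows -∂C/∂q.
∂C/∂p = 3(p - 3)(p - 1); at p=4 this is 9, so p decreases.
∂C/∂q = 12(q - 2)(q + 1)(q + 2); at q=-4 this is -432, so q increases.
p converges to its nearest critical value 3 (a local min of the p-part); q converges to -2. The iterate converges to (3, -2).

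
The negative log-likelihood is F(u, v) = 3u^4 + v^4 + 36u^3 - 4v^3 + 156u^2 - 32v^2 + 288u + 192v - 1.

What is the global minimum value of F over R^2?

F(u,v) separates as P(u) + Q(v) − 1, so its minimum is min P + min Q − 1.
P'(u) = 12(u + 2)(u + 3)(u + 4) vanishes at u ∈ {-4, -3, -2}; Q'(v) = 4(v - 4)(v - 3)(v + 4) vanishes at v ∈ {-4, 3, 4}.
Local minima of P (where P''>0): P(-4)=-192, P(-2)=-192. Local minima of Q: Q(-4)=-768, Q(4)=256.
So the global minimum of F is P(-4) + Q(-4) − 1 = -192 − 768 − 1 = -961, attained at (-4, -4).

-961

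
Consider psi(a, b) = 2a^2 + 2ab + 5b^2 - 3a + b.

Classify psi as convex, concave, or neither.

psi is quadratic, so its Hessian is the constant matrix H = [[4, 2], [2, 10]].
det(H) = 36, tr(H) = 14.
det(H) > 0 and tr(H) > 0, so H is positive definite everywhere: convex.

convex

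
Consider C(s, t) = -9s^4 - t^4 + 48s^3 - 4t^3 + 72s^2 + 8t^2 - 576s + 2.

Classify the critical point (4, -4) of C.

The mixed partial ∂²C/∂s∂t is 0, so the Hessian at any point is diag(C_ss, C_tt) = diag(36(-3s^2 + 8s + 4), 4(-3t^2 - 6t + 4)).
At (4, -4): H = diag(-432, -80).
Both eigenvalues are negative, so H is negative definite: a local maximum.

local maximum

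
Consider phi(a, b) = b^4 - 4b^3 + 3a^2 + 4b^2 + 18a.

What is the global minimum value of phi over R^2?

-27

phi(a,b) separates as P(a) + Q(b), so its minimum is min P + min Q.
P'(a) = 6a + 18 vanishes at a ∈ {-3}; Q'(b) = 4b(b - 2)(b - 1) vanishes at b ∈ {0, 1, 2}.
Local minima of P (where P''>0): P(-3)=-27. Local minima of Q: Q(0)=0, Q(2)=0.
So the global minimum of phi is P(-3) + Q(0) = -27 + 0 = -27, attained at (-3, 0).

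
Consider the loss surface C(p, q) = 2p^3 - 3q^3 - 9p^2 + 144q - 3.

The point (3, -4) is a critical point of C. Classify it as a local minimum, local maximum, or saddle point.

local minimum

The mixed partial ∂²C/∂p∂q is 0, so the Hessian at any point is diag(C_pp, C_qq) = diag(6(2p - 3), -18q).
At (3, -4): H = diag(18, 72).
Both eigenvalues are positive, so H is positive definite: a local minimum.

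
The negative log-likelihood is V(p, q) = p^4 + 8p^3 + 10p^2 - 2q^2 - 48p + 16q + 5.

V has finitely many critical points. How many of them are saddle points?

2

V separates as a function of p plus a function of q, so ∇V=0 decouples.
∂V/∂p = 4(p - 1)(p + 3)(p + 4) = 0 at p ∈ {-4, -3, 1}; ∂V/∂q = -4(q - 4) = 0 at q ∈ {4}.
The Hessian is diagonal: diag(V_pp, V_qq). Second derivatives: V_pp(-4)=20, V_pp(-3)=-16, V_pp(1)=80; V_qq(4)=-4.
Saddle points occur where the two diagonal entries have opposite signs: (-4, 4), (1, 4). Count: 2.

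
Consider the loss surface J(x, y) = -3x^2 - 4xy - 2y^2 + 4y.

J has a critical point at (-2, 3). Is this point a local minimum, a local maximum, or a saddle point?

local maximum

The Hessian of J is constant: H = [[-6, -4], [-4, -4]].
det(H) = (-6)·(-4) − (-4)² = 8.
det(H) > 0 and tr(H) = -10 < 0, so H is negative definite and the point is a local maximum.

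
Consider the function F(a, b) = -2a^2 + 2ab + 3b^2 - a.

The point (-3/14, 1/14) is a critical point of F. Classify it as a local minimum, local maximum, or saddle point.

saddle point

The Hessian of F is constant: H = [[-4, 2], [2, 6]].
det(H) = (-4)·6 − 2² = -28.
Since det(H) < 0, H is indefinite and the critical point is a saddle point.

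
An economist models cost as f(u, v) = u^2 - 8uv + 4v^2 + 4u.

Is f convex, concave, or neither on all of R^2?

f is quadratic, so its Hessian is the constant matrix H = [[2, -8], [-8, 8]].
det(H) = -48, tr(H) = 10.
det(H) < 0, so H is indefinite: neither convex nor concave.

neither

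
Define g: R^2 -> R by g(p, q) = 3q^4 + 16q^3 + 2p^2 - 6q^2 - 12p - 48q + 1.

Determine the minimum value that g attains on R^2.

-177

g(p,q) separates as A(p) + B(q) + 1, so its minimum is min A + min B + 1.
A'(p) = 4p - 12 vanishes at p ∈ {3}; B'(q) = 12(q - 1)(q + 1)(q + 4) vanishes at q ∈ {-4, -1, 1}.
Local minima of A (where A''>0): A(3)=-18. Local minima of B: B(-4)=-160, B(1)=-35.
So the global minimum of g is A(3) + B(-4) + 1 = -18 − 160 + 1 = -177, attained at (3, -4).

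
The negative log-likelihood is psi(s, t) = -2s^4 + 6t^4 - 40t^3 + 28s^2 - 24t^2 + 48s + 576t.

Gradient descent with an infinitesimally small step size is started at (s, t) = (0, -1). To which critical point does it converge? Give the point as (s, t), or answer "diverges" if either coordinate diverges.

psi is separable, so gradient descent decouples: s follows -∂psi/∂s, t follows -∂psi/∂t.
∂psi/∂s = -8(s - 3)(s + 1)(s + 2); at s=0 this is 48, so s decreases.
∂psi/∂t = 24(t - 4)(t - 3)(t + 2); at t=-1 this is 480, so t decreases.
s converges to its nearest critical value -1 (a local min of the s-part); t converges to -2. The iterate converges to (-1, -2).

(-1, -2)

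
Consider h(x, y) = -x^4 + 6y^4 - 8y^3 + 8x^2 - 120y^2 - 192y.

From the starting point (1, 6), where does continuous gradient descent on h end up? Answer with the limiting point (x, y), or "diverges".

(0, 4)

h is separable, so gradient descent decouples: x follows -∂h/∂x, y follows -∂h/∂y.
∂h/∂x = -4x(x - 2)(x + 2); at x=1 this is 12, so x decreases.
∂h/∂y = 24(y - 4)(y + 1)(y + 2); at y=6 this is 2688, so y decreases.
x converges to its nearest critical value 0 (a local min of the x-part); y converges to 4. The iterate converges to (0, 4).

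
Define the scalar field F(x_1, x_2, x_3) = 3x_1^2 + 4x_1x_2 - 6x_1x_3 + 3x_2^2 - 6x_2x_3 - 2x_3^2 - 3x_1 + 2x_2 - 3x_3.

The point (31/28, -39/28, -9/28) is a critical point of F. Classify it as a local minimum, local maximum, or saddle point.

The Hessian is constant: H = [[6, 4, -6], [4, 6, -6], [-6, -6, -4]].
Leading principal minors: Δ₁ = 6, Δ₂ = 20, Δ₃ = -224.
The minors fit neither the all-positive nor the alternating-sign pattern, so H is indefinite: a saddle point.

saddle point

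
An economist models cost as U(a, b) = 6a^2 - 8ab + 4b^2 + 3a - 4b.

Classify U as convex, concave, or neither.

convex

U is quadratic, so its Hessian is the constant matrix H = [[12, -8], [-8, 8]].
det(H) = 32, tr(H) = 20.
det(H) > 0 and tr(H) > 0, so H is positive definite everywhere: convex.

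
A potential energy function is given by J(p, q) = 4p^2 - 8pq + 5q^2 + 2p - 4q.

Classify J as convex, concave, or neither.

convex

J is quadratic, so its Hessian is the constant matrix H = [[8, -8], [-8, 10]].
det(H) = 16, tr(H) = 18.
det(H) > 0 and tr(H) > 0, so H is positive definite everywhere: convex.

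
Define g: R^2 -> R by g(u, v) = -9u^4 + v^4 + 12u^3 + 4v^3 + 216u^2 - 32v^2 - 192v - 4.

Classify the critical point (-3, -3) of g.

local maximum

The mixed partial ∂²g/∂u∂v is 0, so the Hessian at any point is diag(g_uu, g_vv) = diag(36(-3u^2 + 2u + 12), 4(3v^2 + 6v - 16)).
At (-3, -3): H = diag(-756, -28).
Both eigenvalues are negative, so H is negative definite: a local maximum.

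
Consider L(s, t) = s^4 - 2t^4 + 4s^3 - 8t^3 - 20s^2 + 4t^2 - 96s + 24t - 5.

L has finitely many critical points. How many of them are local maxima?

L separates as a function of s plus a function of t, so ∇L=0 decouples.
∂L/∂s = 4(s - 3)(s + 2)(s + 4) = 0 at s ∈ {-4, -2, 3}; ∂L/∂t = -8(t - 1)(t + 1)(t + 3) = 0 at t ∈ {-3, -1, 1}.
The Hessian is diagonal: diag(L_ss, L_tt). Second derivatives: L_ss(-4)=56, L_ss(-2)=-40, L_ss(3)=140; L_tt(-3)=-64, L_tt(-1)=32, L_tt(1)=-64.
Local maxima occur where both diagonal entries negative: (-2, -3), (-2, 1). Count: 2.

2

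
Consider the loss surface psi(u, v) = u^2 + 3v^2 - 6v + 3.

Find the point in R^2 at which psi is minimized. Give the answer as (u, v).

(0, 1)

psi(u,v) separates as P(u) + Q(v) + 3, so its minimum is min P + min Q + 3.
P'(u) = 2u vanishes at u ∈ {0}; Q'(v) = 6v - 6 vanishes at v ∈ {1}.
Local minima of P (where P''>0): P(0)=0. Local minima of Q: Q(1)=-3.
So the global minimum of psi is P(0) + Q(1) + 3 = 0 − 3 + 3 = 0, attained at (0, 1).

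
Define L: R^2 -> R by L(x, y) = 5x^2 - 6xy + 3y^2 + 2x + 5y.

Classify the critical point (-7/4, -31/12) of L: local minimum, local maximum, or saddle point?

local minimum

The Hessian of L is constant: H = [[10, -6], [-6, 6]].
det(H) = 10·6 − (-6)² = 24.
det(H) > 0 and tr(H) = 16 > 0, so H is positive definite and the point is a local minimum.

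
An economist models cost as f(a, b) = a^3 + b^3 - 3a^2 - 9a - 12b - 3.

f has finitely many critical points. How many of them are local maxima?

1

f separates as a function of a plus a function of b, so ∇f=0 decouples.
∂f/∂a = 3(a - 3)(a + 1) = 0 at a ∈ {-1, 3}; ∂f/∂b = 3(b - 2)(b + 2) = 0 at b ∈ {-2, 2}.
The Hessian is diagonal: diag(f_aa, f_bb). Second derivatives: f_aa(-1)=-12, f_aa(3)=12; f_bb(-2)=-12, f_bb(2)=12.
Local maxima occur where both diagonal entries negative: (-1, -2). Count: 1.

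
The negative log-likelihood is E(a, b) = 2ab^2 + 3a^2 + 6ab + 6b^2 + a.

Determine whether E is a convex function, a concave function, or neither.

neither

The term 2ab^2 is cubic, so the Hessian is not constant.
∂²E/∂b² = 4a + 12, which takes both signs as a varies (negative for sufficiently negative a). A diagonal entry of the Hessian changing sign means the Hessian is neither positive- nor negative-semidefinite on all of R^2.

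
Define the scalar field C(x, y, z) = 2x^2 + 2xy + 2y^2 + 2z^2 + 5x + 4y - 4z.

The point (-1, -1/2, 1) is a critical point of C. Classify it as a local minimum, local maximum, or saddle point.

The Hessian is constant: H = [[4, 2, 0], [2, 4, 0], [0, 0, 4]].
Leading principal minors: Δ₁ = 4, Δ₂ = 12, Δ₃ = 48.
All leading minors are positive, so H is positive definite: a local minimum.

local minimum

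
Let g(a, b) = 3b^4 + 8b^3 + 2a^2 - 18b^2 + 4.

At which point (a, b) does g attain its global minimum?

g(a,b) separates as P(a) + Q(b) + 4, so its minimum is min P + min Q + 4.
P'(a) = 4a vanishes at a ∈ {0}; Q'(b) = 12b(b - 1)(b + 3) vanishes at b ∈ {-3, 0, 1}.
Local minima of P (where P''>0): P(0)=0. Local minima of Q: Q(-3)=-135, Q(1)=-7.
So the global minimum of g is P(0) + Q(-3) + 4 = 0 − 135 + 4 = -131, attained at (0, -3).

(0, -3)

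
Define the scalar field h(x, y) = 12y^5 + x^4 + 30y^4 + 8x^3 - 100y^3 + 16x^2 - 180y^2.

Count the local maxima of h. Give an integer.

h separates as a function of x plus a function of y, so ∇h=0 decouples.
∂h/∂x = 4x(x + 2)(x + 4) = 0 at x ∈ {-4, -2, 0}; ∂h/∂y = 60y(y - 2)(y + 1)(y + 3) = 0 at y ∈ {-3, -1, 0, 2}.
The Hessian is diagonal: diag(h_xx, h_yy). Second derivatives: h_xx(-4)=32, h_xx(-2)=-16, h_xx(0)=32; h_yy(-3)=-1800, h_yy(-1)=360, h_yy(0)=-360, h_yy(2)=1800.
Local maxima occur where both diagonal entries negative: (-2, -3), (-2, 0). Count: 2.

2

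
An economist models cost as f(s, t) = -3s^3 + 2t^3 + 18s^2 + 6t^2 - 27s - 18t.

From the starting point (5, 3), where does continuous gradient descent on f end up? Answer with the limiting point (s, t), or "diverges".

diverges

f is separable, so gradient descent decouples: s follows -∂f/∂s, t follows -∂f/∂t.
∂f/∂s = -9(s - 3)(s - 1); at s=5 this is -72, so s increases.
∂f/∂t = 6(t - 1)(t + 3); at t=3 this is 72, so t decreases.
The s-coordinate has no critical point in that direction and runs off to infinity.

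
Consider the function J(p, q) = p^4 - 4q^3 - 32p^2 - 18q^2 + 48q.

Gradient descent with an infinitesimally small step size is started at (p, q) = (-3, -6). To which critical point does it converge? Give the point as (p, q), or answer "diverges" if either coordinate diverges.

J is separable, so gradient descent decouples: p follows -∂J/∂p, q follows -∂J/∂q.
∂J/∂p = 4p(p - 4)(p + 4); at p=-3 this is 84, so p decreases.
∂J/∂q = -12(q - 1)(q + 4); at q=-6 this is -168, so q increases.
p converges to its nearest critical value -4 (a local min of the p-part); q converges to -4. The iterate converges to (-4, -4).

(-4, -4)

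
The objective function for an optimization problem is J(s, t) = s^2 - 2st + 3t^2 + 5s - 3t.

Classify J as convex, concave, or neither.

convex

J is quadratic, so its Hessian is the constant matrix H = [[2, -2], [-2, 6]].
det(H) = 8, tr(H) = 8.
det(H) > 0 and tr(H) > 0, so H is positive definite everywhere: convex.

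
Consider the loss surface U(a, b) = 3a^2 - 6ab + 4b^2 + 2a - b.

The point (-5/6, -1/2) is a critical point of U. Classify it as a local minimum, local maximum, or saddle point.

local minimum

The Hessian of U is constant: H = [[6, -6], [-6, 8]].
det(H) = 6·8 − (-6)² = 12.
det(H) > 0 and tr(H) = 14 > 0, so H is positive definite and the point is a local minimum.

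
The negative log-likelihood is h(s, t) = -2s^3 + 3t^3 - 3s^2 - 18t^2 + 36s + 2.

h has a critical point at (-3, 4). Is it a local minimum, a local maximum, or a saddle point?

local minimum

The mixed partial ∂²h/∂s∂t is 0, so the Hessian at any point is diag(h_ss, h_tt) = diag(-6(2s + 1), 18(t - 2)).
At (-3, 4): H = diag(30, 36).
Both eigenvalues are positive, so H is positive definite: a local minimum.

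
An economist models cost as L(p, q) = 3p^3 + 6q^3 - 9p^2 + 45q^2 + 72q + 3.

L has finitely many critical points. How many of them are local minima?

1

L separates as a function of p plus a function of q, so ∇L=0 decouples.
∂L/∂p = 9p(p - 2) = 0 at p ∈ {0, 2}; ∂L/∂q = 18(q + 1)(q + 4) = 0 at q ∈ {-4, -1}.
The Hessian is diagonal: diag(L_pp, L_qq). Second derivatives: L_pp(0)=-18, L_pp(2)=18; L_qq(-4)=-54, L_qq(-1)=54.
Local minima occur where both diagonal entries positive: (2, -1). Count: 1.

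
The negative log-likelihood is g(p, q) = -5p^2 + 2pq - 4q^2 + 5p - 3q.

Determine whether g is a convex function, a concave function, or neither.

concave

g is quadratic, so its Hessian is the constant matrix H = [[-10, 2], [2, -8]].
det(H) = 76, tr(H) = -18.
det(H) > 0 and tr(H) < 0, so H is negative definite everywhere: concave.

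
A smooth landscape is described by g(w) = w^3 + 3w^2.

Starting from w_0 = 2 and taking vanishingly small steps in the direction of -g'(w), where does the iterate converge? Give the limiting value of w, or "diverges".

0

g'(w) = 3w(w + 2), so g'(2) = 24.
Gradient descent moves in the -g' direction, i.e. w is decreasing.
The nearest critical point in that direction is w = 0, where g'' = 6 > 0 (a local minimum). The iterate converges there.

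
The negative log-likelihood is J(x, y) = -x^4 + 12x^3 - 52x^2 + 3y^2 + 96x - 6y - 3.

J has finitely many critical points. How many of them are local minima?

1

J separates as a function of x plus a function of y, so ∇J=0 decouples.
∂J/∂x = -4(x - 4)(x - 3)(x - 2) = 0 at x ∈ {2, 3, 4}; ∂J/∂y = 6(y - 1) = 0 at y ∈ {1}.
The Hessian is diagonal: diag(J_xx, J_yy). Second derivatives: J_xx(2)=-8, J_xx(3)=4, J_xx(4)=-8; J_yy(1)=6.
Local minima occur where both diagonal entries positive: (3, 1). Count: 1.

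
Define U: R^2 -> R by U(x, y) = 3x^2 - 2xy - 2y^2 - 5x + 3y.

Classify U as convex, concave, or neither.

neither

U is quadratic, so its Hessian is the constant matrix H = [[6, -2], [-2, -4]].
det(H) = -28, tr(H) = 2.
det(H) < 0, so H is indefinite: neither convex nor concave.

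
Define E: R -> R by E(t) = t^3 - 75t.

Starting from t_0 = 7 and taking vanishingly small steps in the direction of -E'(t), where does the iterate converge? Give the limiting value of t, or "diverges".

5

E'(t) = 3(t - 5)(t + 5), so E'(7) = 72.
Gradient descent moves in the -E' direction, i.e. t is decreasing.
The nearest critical point in that direction is t = 5, where E'' = 30 > 0 (a local minimum). The iterate converges there.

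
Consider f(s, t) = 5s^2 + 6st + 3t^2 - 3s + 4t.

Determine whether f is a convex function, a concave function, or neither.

convex

f is quadratic, so its Hessian is the constant matrix H = [[10, 6], [6, 6]].
det(H) = 24, tr(H) = 16.
det(H) > 0 and tr(H) > 0, so H is positive definite everywhere: convex.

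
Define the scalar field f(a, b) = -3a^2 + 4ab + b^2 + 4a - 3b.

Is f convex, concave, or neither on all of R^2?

neither

f is quadratic, so its Hessian is the constant matrix H = [[-6, 4], [4, 2]].
det(H) = -28, tr(H) = -4.
det(H) < 0, so H is indefinite: neither convex nor concave.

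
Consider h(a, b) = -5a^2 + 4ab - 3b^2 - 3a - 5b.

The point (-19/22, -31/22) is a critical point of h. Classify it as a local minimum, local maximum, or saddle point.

local maximum

The Hessian of h is constant: H = [[-10, 4], [4, -6]].
det(H) = (-10)·(-6) − 4² = 44.
det(H) > 0 and tr(H) = -16 < 0, so H is negative definite and the point is a local maximum.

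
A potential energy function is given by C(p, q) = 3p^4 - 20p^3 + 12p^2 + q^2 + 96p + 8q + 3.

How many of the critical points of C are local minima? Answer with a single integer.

2

C separates as a function of p plus a function of q, so ∇C=0 decouples.
∂C/∂p = 12(p - 4)(p - 2)(p + 1) = 0 at p ∈ {-1, 2, 4}; ∂C/∂q = 2(q + 4) = 0 at q ∈ {-4}.
The Hessian is diagonal: diag(C_pp, C_qq). Second derivatives: C_pp(-1)=180, C_pp(2)=-72, C_pp(4)=120; C_qq(-4)=2.
Local minima occur where both diagonal entries positive: (-1, -4), (4, -4). Count: 2.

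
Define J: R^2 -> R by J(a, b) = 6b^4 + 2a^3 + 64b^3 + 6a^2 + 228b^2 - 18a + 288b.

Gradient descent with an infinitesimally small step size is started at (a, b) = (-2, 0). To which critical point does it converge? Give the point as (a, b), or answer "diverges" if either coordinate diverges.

(1, -1)

J is separable, so gradient descent decouples: a follows -∂J/∂a, b follows -∂J/∂b.
∂J/∂a = 6(a - 1)(a + 3); at a=-2 this is -18, so a increases.
∂J/∂b = 24(b + 1)(b + 3)(b + 4); at b=0 this is 288, so b decreases.
a converges to its nearest critical value 1 (a local min of the a-part); b converges to -1. The iterate converges to (1, -1).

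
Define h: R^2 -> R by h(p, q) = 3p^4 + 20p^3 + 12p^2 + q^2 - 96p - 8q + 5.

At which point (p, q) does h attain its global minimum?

h(p,q) separates as A(p) + B(q) + 5, so its minimum is min A + min B + 5.
A'(p) = 12(p - 1)(p + 2)(p + 4) vanishes at p ∈ {-4, -2, 1}; B'(q) = 2q - 8 vanishes at q ∈ {4}.
Local minima of A (where A''>0): A(-4)=64, A(1)=-61. Local minima of B: B(4)=-16.
So the global minimum of h is A(1) + B(4) + 5 = -61 − 16 + 5 = -72, attained at (1, 4).

(1, 4)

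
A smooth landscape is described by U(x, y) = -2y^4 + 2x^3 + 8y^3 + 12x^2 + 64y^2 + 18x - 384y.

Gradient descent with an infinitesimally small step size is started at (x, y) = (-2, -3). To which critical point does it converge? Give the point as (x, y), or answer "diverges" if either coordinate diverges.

(-1, 3)

U is separable, so gradient descent decouples: x follows -∂U/∂x, y follows -∂U/∂y.
∂U/∂x = 6(x + 1)(x + 3); at x=-2 this is -6, so x increases.
∂U/∂y = -8(y - 4)(y - 3)(y + 4); at y=-3 this is -336, so y increases.
x converges to its nearest critical value -1 (a local min of the x-part); y converges to 3. The iterate converges to (-1, 3).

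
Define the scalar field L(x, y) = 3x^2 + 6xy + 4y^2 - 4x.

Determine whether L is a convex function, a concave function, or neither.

convex

L is quadratic, so its Hessian is the constant matrix H = [[6, 6], [6, 8]].
det(H) = 12, tr(H) = 14.
det(H) > 0 and tr(H) > 0, so H is positive definite everywhere: convex.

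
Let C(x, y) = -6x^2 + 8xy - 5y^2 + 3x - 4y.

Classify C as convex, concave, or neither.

C is quadratic, so its Hessian is the constant matrix H = [[-12, 8], [8, -10]].
det(H) = 56, tr(H) = -22.
det(H) > 0 and tr(H) < 0, so H is negative definite everywhere: concave.

concave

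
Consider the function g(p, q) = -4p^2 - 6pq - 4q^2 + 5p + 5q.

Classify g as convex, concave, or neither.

concave

g is quadratic, so its Hessian is the constant matrix H = [[-8, -6], [-6, -8]].
det(H) = 28, tr(H) = -16.
det(H) > 0 and tr(H) < 0, so H is negative definite everywhere: concave.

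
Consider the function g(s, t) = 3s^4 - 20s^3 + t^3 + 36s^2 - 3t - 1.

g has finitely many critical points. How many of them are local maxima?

g separates as a function of s plus a function of t, so ∇g=0 decouples.
∂g/∂s = 12s(s - 3)(s - 2) = 0 at s ∈ {0, 2, 3}; ∂g/∂t = 3(t - 1)(t + 1) = 0 at t ∈ {-1, 1}.
The Hessian is diagonal: diag(g_ss, g_tt). Second derivatives: g_ss(0)=72, g_ss(2)=-24, g_ss(3)=36; g_tt(-1)=-6, g_tt(1)=6.
Local maxima occur where both diagonal entries negative: (2, -1). Count: 1.

1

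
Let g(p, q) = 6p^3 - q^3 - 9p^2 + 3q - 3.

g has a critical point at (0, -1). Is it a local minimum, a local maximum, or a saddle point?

The mixed partial ∂²g/∂p∂q is 0, so the Hessian at any point is diag(g_pp, g_qq) = diag(18(2p - 1), -6q).
At (0, -1): H = diag(-18, 6).
The eigenvalues have opposite signs, so H is indefinite: a saddle point.

saddle point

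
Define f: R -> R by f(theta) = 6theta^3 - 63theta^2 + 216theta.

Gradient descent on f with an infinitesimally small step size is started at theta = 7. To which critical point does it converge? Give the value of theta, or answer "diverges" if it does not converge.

4

f'(theta) = 18(theta - 4)(theta - 3), so f'(7) = 216.
Gradient descent moves in the -f' direction, i.e. theta is decreasing.
The nearest critical point in that direction is theta = 4, where f'' = 18 > 0 (a local minimum). The iterate converges there.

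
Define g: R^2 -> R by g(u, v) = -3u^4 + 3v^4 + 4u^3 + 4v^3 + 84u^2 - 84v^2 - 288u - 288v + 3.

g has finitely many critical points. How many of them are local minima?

g separates as a function of u plus a function of v, so ∇g=0 decouples.
∂g/∂u = -12(u - 3)(u - 2)(u + 4) = 0 at u ∈ {-4, 2, 3}; ∂g/∂v = 12(v - 4)(v + 2)(v + 3) = 0 at v ∈ {-3, -2, 4}.
The Hessian is diagonal: diag(g_uu, g_vv). Second derivatives: g_uu(-4)=-504, g_uu(2)=72, g_uu(3)=-84; g_vv(-3)=84, g_vv(-2)=-72, g_vv(4)=504.
Local minima occur where both diagonal entries positive: (2, -3), (2, 4). Count: 2.

2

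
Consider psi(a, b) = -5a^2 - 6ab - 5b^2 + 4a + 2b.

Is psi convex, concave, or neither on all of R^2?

concave

psi is quadratic, so its Hessian is the constant matrix H = [[-10, -6], [-6, -10]].
det(H) = 64, tr(H) = -20.
det(H) > 0 and tr(H) < 0, so H is negative definite everywhere: concave.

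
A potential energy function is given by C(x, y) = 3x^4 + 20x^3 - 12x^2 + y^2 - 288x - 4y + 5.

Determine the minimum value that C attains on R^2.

-415

C(x,y) separates as P(x) + Q(y) + 5, so its minimum is min P + min Q + 5.
P'(x) = 12(x - 2)(x + 3)(x + 4) vanishes at x ∈ {-4, -3, 2}; Q'(y) = 2y - 4 vanishes at y ∈ {2}.
Local minima of P (where P''>0): P(-4)=448, P(2)=-416. Local minima of Q: Q(2)=-4.
So the global minimum of C is P(2) + Q(2) + 5 = -416 − 4 + 5 = -415, attained at (2, 2).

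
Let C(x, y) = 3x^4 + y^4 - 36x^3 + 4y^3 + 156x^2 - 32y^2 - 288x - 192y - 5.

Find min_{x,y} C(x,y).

C(x,y) separates as P(x) + Q(y) − 5, so its minimum is min P + min Q − 5.
P'(x) = 12(x - 4)(x - 3)(x - 2) vanishes at x ∈ {2, 3, 4}; Q'(y) = 4(y - 4)(y + 3)(y + 4) vanishes at y ∈ {-4, -3, 4}.
Local minima of P (where P''>0): P(2)=-192, P(4)=-192. Local minima of Q: Q(-4)=256, Q(4)=-768.
So the global minimum of C is P(2) + Q(4) − 5 = -192 − 768 − 5 = -965, attained at (2, 4).

-965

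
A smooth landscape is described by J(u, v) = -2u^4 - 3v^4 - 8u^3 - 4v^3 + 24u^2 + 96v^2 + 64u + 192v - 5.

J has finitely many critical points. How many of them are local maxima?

J separates as a function of u plus a function of v, so ∇J=0 decouples.
∂J/∂u = -8(u - 2)(u + 1)(u + 4) = 0 at u ∈ {-4, -1, 2}; ∂J/∂v = -12(v - 4)(v + 1)(v + 4) = 0 at v ∈ {-4, -1, 4}.
The Hessian is diagonal: diag(J_uu, J_vv). Second derivatives: J_uu(-4)=-144, J_uu(-1)=72, J_uu(2)=-144; J_vv(-4)=-288, J_vv(-1)=180, J_vv(4)=-480.
Local maxima occur where both diagonal entries negative: (-4, -4), (-4, 4), (2, -4), (2, 4). Count: 4.

4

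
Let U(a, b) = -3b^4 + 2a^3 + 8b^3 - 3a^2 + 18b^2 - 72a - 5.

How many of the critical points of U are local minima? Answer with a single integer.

U separates as a function of a plus a function of b, so ∇U=0 decouples.
∂U/∂a = 6(a - 4)(a + 3) = 0 at a ∈ {-3, 4}; ∂U/∂b = -12b(b - 3)(b + 1) = 0 at b ∈ {-1, 0, 3}.
The Hessian is diagonal: diag(U_aa, U_bb). Second derivatives: U_aa(-3)=-42, U_aa(4)=42; U_bb(-1)=-48, U_bb(0)=36, U_bb(3)=-144.
Local minima occur where both diagonal entries positive: (4, 0). Count: 1.

1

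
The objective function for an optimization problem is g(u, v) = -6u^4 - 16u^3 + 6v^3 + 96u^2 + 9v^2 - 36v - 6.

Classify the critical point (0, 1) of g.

The mixed partial ∂²g/∂u∂v is 0, so the Hessian at any point is diag(g_uu, g_vv) = diag(24(-3u^2 - 4u + 8), 18(2v + 1)).
At (0, 1): H = diag(192, 54).
Both eigenvalues are positive, so H is positive definite: a local minimum.

local minimum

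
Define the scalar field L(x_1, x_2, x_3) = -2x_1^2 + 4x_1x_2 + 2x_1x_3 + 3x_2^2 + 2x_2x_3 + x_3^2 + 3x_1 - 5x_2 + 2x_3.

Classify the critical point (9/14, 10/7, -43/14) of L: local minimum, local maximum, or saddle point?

The Hessian is constant: H = [[-4, 4, 2], [4, 6, 2], [2, 2, 2]].
Leading principal minors: Δ₁ = -4, Δ₂ = -40, Δ₃ = -56.
The minors fit neither the all-positive nor the alternating-sign pattern, so H is indefinite: a saddle point.

saddle point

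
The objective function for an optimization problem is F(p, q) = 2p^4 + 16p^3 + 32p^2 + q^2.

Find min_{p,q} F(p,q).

F(p,q) separates as A(p) + B(q), so its minimum is min A + min B.
A'(p) = 8p(p + 2)(p + 4) vanishes at p ∈ {-4, -2, 0}; B'(q) = 2q vanishes at q ∈ {0}.
Local minima of A (where A''>0): A(-4)=0, A(0)=0. Local minima of B: B(0)=0.
So the global minimum of F is A(-4) + B(0) = 0 + 0 = 0, attained at (-4, 0).

0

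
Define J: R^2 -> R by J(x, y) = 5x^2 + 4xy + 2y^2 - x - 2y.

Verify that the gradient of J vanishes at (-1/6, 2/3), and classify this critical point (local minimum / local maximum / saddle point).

local minimum

∇J = (10x + 4y - 1, 4x + 4y - 2); substituting (-1/6, 2/3) gives ∇J = (0, 0), so (-1/6, 2/3) is indeed a critical point.
The Hessian of J is constant: H = [[10, 4], [4, 4]].
det(H) = 10·4 − 4² = 24.
det(H) > 0 and tr(H) = 14 > 0, so H is positive definite and the point is a local minimum.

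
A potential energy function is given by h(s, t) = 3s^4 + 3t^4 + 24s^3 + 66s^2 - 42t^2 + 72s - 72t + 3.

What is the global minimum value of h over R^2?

h(s,t) separates as P(s) + Q(t) + 3, so its minimum is min P + min Q + 3.
P'(s) = 12(s + 1)(s + 2)(s + 3) vanishes at s ∈ {-3, -2, -1}; Q'(t) = 12(t - 3)(t + 1)(t + 2) vanishes at t ∈ {-2, -1, 3}.
Local minima of P (where P''>0): P(-3)=-27, P(-1)=-27. Local minima of Q: Q(-2)=24, Q(3)=-351.
So the global minimum of h is P(-3) + Q(3) + 3 = -27 − 351 + 3 = -375, attained at (-3, 3).

-375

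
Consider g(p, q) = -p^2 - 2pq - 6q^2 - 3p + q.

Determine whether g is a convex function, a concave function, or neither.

concave

g is quadratic, so its Hessian is the constant matrix H = [[-2, -2], [-2, -12]].
det(H) = 20, tr(H) = -14.
det(H) > 0 and tr(H) < 0, so H is negative definite everywhere: concave.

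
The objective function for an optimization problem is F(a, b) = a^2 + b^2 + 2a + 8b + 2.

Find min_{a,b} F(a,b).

F(a,b) separates as P(a) + Q(b) + 2, so its minimum is min P + min Q + 2.
P'(a) = 2a + 2 vanishes at a ∈ {-1}; Q'(b) = 2b + 8 vanishes at b ∈ {-4}.
Local minima of P (where P''>0): P(-1)=-1. Local minima of Q: Q(-4)=-16.
So the global minimum of F is P(-1) + Q(-4) + 2 = -1 − 16 + 2 = -15, attained at (-1, -4).

-15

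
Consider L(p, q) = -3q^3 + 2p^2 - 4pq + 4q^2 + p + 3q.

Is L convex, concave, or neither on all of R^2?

neither

The term -3q^3 is cubic, so the Hessian is not constant.
∂²L/∂q² = -18q + 8, which takes both signs as q varies (negative for sufficiently large q). A diagonal entry of the Hessian changing sign means the Hessian is neither positive- nor negative-semidefinite on all of R^2.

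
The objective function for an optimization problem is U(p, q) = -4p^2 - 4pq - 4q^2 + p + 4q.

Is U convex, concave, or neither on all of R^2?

U is quadratic, so its Hessian is the constant matrix H = [[-8, -4], [-4, -8]].
det(H) = 48, tr(H) = -16.
det(H) > 0 and tr(H) < 0, so H is negative definite everywhere: concave.

concave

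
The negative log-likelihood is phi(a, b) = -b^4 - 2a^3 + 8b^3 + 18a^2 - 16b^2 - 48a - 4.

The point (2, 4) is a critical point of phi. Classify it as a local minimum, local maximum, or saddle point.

The mixed partial ∂²phi/∂a∂b is 0, so the Hessian at any point is diag(phi_aa, phi_bb) = diag(12(-a + 3), 4(-3b^2 + 12b - 8)).
At (2, 4): H = diag(12, -32).
The eigenvalues have opposite signs, so H is indefinite: a saddle point.

saddle point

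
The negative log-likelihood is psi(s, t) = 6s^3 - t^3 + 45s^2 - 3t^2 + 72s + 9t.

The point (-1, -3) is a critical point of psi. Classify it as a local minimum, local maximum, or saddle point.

local minimum

The mixed partial ∂²psi/∂s∂t is 0, so the Hessian at any point is diag(psi_ss, psi_tt) = diag(18(2s + 5), -6(t + 1)).
At (-1, -3): H = diag(54, 12).
Both eigenvalues are positive, so H is positive definite: a local minimum.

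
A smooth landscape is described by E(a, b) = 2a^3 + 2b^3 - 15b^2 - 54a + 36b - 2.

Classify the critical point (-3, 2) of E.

local maximum

The mixed partial ∂²E/∂a∂b is 0, so the Hessian at any point is diag(E_aa, E_bb) = diag(12a, 6(2b - 5)).
At (-3, 2): H = diag(-36, -6).
Both eigenvalues are negative, so H is negative definite: a local maximum.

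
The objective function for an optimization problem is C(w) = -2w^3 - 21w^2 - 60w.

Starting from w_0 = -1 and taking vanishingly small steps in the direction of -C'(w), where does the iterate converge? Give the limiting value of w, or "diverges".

C'(w) = -6(w + 2)(w + 5), so C'(-1) = -24.
Gradient descent moves in the -C' direction, i.e. w is increasing.
There is no critical point above w=-1, and C' keeps the same sign, so the iterate runs off to +∞.

diverges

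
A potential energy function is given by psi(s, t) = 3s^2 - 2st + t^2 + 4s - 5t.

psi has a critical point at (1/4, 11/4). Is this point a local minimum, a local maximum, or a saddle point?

The Hessian of psi is constant: H = [[6, -2], [-2, 2]].
det(H) = 6·2 − (-2)² = 8.
det(H) > 0 and tr(H) = 8 > 0, so H is positive definite and the point is a local minimum.

local minimum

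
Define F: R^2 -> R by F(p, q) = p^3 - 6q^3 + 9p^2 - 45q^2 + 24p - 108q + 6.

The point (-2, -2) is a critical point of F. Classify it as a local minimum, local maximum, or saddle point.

The mixed partial ∂²F/∂p∂q is 0, so the Hessian at any point is diag(F_pp, F_qq) = diag(6(p + 3), -18(2q + 5)).
At (-2, -2): H = diag(6, -18).
The eigenvalues have opposite signs, so H is indefinite: a saddle point.

saddle point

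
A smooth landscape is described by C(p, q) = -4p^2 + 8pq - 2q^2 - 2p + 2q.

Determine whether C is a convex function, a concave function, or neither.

neither

C is quadratic, so its Hessian is the constant matrix H = [[-8, 8], [8, -4]].
det(H) = -32, tr(H) = -12.
det(H) < 0, so H is indefinite: neither convex nor concave.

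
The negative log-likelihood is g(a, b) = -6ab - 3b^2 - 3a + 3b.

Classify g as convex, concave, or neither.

neither

g is quadratic, so its Hessian is the constant matrix H = [[0, -6], [-6, -6]].
det(H) = -36, tr(H) = -6.
det(H) < 0, so H is indefinite: neither convex nor concave.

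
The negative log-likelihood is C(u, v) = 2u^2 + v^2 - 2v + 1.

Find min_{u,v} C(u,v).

C(u,v) separates as P(u) + Q(v) + 1, so its minimum is min P + min Q + 1.
P'(u) = 4u vanishes at u ∈ {0}; Q'(v) = 2v - 2 vanishes at v ∈ {1}.
Local minima of P (where P''>0): P(0)=0. Local minima of Q: Q(1)=-1.
So the global minimum of C is P(0) + Q(1) + 1 = 0 − 1 + 1 = 0, attained at (0, 1).

0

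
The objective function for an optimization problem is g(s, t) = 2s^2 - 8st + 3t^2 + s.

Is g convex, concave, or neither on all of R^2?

neither

g is quadratic, so its Hessian is the constant matrix H = [[4, -8], [-8, 6]].
det(H) = -40, tr(H) = 10.
det(H) < 0, so H is indefinite: neither convex nor concave.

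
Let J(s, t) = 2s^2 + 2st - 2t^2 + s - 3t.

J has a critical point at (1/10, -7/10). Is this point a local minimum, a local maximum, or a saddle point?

The Hessian of J is constant: H = [[4, 2], [2, -4]].
det(H) = 4·(-4) − 2² = -20.
Since det(H) < 0, H is indefinite and the critical point is a saddle point.

saddle point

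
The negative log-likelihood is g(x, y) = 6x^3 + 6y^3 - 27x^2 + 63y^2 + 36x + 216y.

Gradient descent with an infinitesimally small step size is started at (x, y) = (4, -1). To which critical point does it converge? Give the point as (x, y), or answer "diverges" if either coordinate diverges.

g is separable, so gradient descent decouples: x follows -∂g/∂x, y follows -∂g/∂y.
∂g/∂x = 18(x - 2)(x - 1); at x=4 this is 108, so x decreases.
∂g/∂y = 18(y + 3)(y + 4); at y=-1 this is 108, so y decreases.
x converges to its nearest critical value 2 (a local min of the x-part); y converges to -3. The iterate converges to (2, -3).

(2, -3)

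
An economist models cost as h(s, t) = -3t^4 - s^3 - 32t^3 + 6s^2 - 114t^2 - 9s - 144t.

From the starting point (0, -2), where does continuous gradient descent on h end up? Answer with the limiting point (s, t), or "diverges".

(1, -3)

h is separable, so gradient descent decouples: s follows -∂h/∂s, t follows -∂h/∂t.
∂h/∂s = -3(s - 3)(s - 1); at s=0 this is -9, so s increases.
∂h/∂t = -12(t + 1)(t + 3)(t + 4); at t=-2 this is 24, so t decreases.
s converges to its nearest critical value 1 (a local min of the s-part); t converges to -3. The iterate converges to (1, -3).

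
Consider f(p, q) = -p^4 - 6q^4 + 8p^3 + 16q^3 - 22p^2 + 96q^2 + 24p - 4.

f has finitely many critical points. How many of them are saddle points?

f separates as a function of p plus a function of q, so ∇f=0 decouples.
∂f/∂p = -4(p - 3)(p - 2)(p - 1) = 0 at p ∈ {1, 2, 3}; ∂f/∂q = -24q(q - 4)(q + 2) = 0 at q ∈ {-2, 0, 4}.
The Hessian is diagonal: diag(f_pp, f_qq). Second derivatives: f_pp(1)=-8, f_pp(2)=4, f_pp(3)=-8; f_qq(-2)=-288, f_qq(0)=192, f_qq(4)=-576.
Saddle points occur where the two diagonal entries have opposite signs: (1, 0), (2, -2), (2, 4), (3, 0). Count: 4.

4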